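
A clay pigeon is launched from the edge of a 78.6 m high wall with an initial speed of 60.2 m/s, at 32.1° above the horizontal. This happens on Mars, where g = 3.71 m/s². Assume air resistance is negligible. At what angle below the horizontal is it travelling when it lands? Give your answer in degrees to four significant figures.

38.17°

Resolve: vₓ = 60.20 cos 32.1° = 51.00 m/s and v_y0 = 60.20 sin 32.1° = 31.99 m/s.
Vertical motion (up positive, ground at y = 0): 1.855 t² − (31.99) t − 78.6 = 0, so t = (31.99 + √(31.99² + 2·3.71·78.6)) / 3.71 = (31.99 + 40.08) / 3.71 = 19.43 s.
At impact: v_y = v_y0 − g t = −40.08 m/s; vₓ = 51.00 m/s.
Angle below horizontal: arctan(|v_y|/vₓ) = arctan(40.08/51.00) = 38.17°.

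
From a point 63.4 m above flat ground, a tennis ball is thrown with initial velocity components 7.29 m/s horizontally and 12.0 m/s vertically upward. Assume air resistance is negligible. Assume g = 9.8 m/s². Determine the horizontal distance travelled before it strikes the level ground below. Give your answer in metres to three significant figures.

The projectile lands when y = 63.4 + (12.00) t − ½·9.80·t² = 0. Positive root: t = (12.00 + √(12.00² + 2·9.80·63.4)) / 9.80 = (12.00 + 37.24) / 9.80 = 5.024 s.
Horizontal distance: R = vₓ t = 7.290 × 5.024 = 36.63 m.

36.6 m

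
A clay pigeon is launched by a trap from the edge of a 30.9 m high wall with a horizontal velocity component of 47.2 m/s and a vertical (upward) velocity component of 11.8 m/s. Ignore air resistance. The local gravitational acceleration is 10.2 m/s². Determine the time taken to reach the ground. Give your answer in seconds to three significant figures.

3.88 s

Vertical motion (up positive, ground at y = 0): 5.100 t² − (11.80) t − 30.9 = 0, so t = (11.80 + √(11.80² + 2·10.2·30.9)) / 10.2 = (11.80 + 27.74) / 10.2 = 3.877 s.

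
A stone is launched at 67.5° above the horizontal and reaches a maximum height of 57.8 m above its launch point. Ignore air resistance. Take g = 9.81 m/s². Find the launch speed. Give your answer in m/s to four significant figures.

At the peak v_y = 0, so v_y0 = √(2gH) = √(2 × 9.81 × 57.8) = 33.68 m/s.
v_y0 = v₀ sin θ ⇒ v₀ = 33.68 / sin 67.5° = 36.45 m/s.

36.45 m/s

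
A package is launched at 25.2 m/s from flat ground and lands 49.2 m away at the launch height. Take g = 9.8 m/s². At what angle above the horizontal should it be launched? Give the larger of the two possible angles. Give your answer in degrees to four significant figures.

65.30°

Level-ground range R = v₀² sin(2θ)/g ⇒ sin(2θ) = gR/v₀² = 9.80 × 49.2 / 25.2² = 0.7593.
2θ = 49.40° or 180° − 49.40° = 130.6°, so θ = 24.70° or 65.30°.
The larger angle is 65.30°.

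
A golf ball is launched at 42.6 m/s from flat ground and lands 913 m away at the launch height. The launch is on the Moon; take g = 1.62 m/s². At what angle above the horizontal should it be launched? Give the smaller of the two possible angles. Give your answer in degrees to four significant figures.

27.29°

Level-ground range R = v₀² sin(2θ)/g ⇒ sin(2θ) = gR/v₀² = 1.62 × 913 / 42.6² = 0.8150.
2θ = 54.59° or 180° − 54.59° = 125.4°, so θ = 27.29° or 62.71°.
The smaller angle is 27.29°.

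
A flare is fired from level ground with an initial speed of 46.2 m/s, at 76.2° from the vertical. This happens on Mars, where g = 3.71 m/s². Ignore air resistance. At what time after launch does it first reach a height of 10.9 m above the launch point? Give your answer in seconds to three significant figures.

Horizontal component vₓ = 46.20 sin 76.2° = 44.87 m/s; vertical v_y0 = 46.20 cos 76.2° = 11.02 m/s.
Set y = v_y0 t − ½ g t² = 10.9: 1.855 t² − 11.02 t + 10.9 = 0.
t = [11.02 ± √(11.02² − 2·3.71·10.9)] / 3.71 = (11.02 ± 6.369) / 3.71, so t = 1.254 s or t = 4.687 s.
The first (ascending) time is 1.254 s.

1.25 s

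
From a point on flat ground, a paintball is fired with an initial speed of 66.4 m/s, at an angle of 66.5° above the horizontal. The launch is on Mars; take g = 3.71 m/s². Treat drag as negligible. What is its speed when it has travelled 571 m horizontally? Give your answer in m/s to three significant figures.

Resolve: vₓ = 66.40 cos 66.5° = 26.48 m/s and v_y0 = 66.40 sin 66.5° = 60.89 m/s.
At x = 571 m, t = x/vₓ = 571/26.48 = 21.57 s.
Vertical velocity there: v_y = v_y0 − g t = 60.89 − 3.71 × 21.57 = −19.12 m/s.
Speed: √(vₓ² + v_y²) = √(26.48² + 19.12²) = 32.66 m/s.

32.7 m/s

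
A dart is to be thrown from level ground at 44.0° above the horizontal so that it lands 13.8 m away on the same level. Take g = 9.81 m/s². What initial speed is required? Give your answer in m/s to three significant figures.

11.6 m/s

From R = (v₀² / g) sin 2θ: v₀ = √(gR / sin 2θ).
v₀ = √(9.81 × 13.8 / sin 88.00°) = √(135.4 / 0.9994) = √135.46 = 11.64 m/s.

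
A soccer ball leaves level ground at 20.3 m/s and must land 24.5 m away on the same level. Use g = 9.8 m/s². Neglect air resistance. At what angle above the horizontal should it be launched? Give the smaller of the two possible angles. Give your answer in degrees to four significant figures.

17.82°

From R = (v₀²/g) sin 2θ: sin 2θ = 9.80 × 24.5 / 412.09 = 0.5826.
2θ = 35.64° or 180° − 35.64° = 144.4°, so θ = 17.82° or 72.18°.
The smaller angle is 17.82°.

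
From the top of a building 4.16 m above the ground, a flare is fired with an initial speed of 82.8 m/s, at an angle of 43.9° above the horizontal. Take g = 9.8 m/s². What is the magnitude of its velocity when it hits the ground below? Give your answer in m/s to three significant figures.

vₓ = 82.80 cos 43.9° = 59.66 m/s; v_y0 = 82.80 sin 43.9° = 57.41 m/s.
The projectile lands when y = 4.16 + (57.41) t − ½·9.80·t² = 0. Positive root: t = (57.41 + √(57.41² + 2·9.80·4.16)) / 9.80 = (57.41 + 58.12) / 9.80 = 11.79 s.
Vertical velocity at impact: v_y = v_y0 − g t = 57.41 − 9.80 × 11.79 = −58.12 m/s.
Speed: |v| = √(vₓ² + v_y²) = √(59.66² + 58.12²) = 83.29 m/s.

83.3 m/s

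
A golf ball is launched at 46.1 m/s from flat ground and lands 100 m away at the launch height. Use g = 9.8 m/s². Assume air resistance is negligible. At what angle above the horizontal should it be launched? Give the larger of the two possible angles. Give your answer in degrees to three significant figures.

76.3°

R = v₀² sin 2θ / g gives sin 2θ = gR/v₀² = 9.80·100/46.1² = 0.4611.
2θ = 27.46° or 180° − 27.46° = 152.5°, so θ = 13.73° or 76.27°.
The larger angle is 76.27°.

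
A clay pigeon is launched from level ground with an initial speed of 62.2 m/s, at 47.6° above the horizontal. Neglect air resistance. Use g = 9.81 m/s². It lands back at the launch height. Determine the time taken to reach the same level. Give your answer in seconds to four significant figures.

9.364 s

Components: vₓ = 62.20 cos 47.6° = 41.94 m/s, v_y0 = 62.20 sin 47.6° = 45.93 m/s.
Landing at launch height ⇒ T = 2 v_y0 / g = 2 × 45.93 / 9.81 = 9.364 s.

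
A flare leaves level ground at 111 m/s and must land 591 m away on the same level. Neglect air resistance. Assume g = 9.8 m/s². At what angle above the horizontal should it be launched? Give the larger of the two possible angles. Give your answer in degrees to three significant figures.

Level-ground range R = v₀² sin(2θ)/g ⇒ sin(2θ) = gR/v₀² = 9.80 × 591 / 111² = 0.4701.
2θ = 28.04° or 180° − 28.04° = 152.0°, so θ = 14.02° or 75.98°.
The larger angle is 75.98°.

76.0°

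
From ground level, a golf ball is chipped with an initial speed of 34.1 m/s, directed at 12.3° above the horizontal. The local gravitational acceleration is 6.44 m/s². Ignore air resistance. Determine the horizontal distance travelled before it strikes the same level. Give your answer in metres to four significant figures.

Components: vₓ = 34.10 cos 12.3° = 33.32 m/s, v_y0 = 34.10 sin 12.3° = 7.264 m/s.
Time aloft: T = 2 v_y0 / g = 2 × 7.264 / 6.44 = 2.256 s.
Horizontal distance R = vₓ T = 33.32 × 2.256 = 75.16 m.

75.16 m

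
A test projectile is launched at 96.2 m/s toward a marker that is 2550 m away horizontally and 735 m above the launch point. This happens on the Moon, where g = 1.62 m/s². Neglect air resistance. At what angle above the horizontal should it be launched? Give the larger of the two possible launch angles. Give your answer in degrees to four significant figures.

Trajectory: y = x tanθ − g x² (1 + tan²θ)/(2v₀²). With x = 2550, y = 735, v₀ = 96.2, g = 1.62:
569.1 tan²θ − 2550 tanθ + (1304) = 0.
tanθ = [2550 ± √(2550² − 4 × 569.1 × (1304))] / (2 × 569.1) = (2550 ± 1880) / 1138, giving tanθ = 0.5888 or 3.892.
θ = 30.49° or 75.59°; the larger is 75.59°.

75.59°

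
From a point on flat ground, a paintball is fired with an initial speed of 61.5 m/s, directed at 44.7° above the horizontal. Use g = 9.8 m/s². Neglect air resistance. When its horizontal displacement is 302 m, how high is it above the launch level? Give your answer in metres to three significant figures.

Resolve: vₓ = 61.50 cos 44.7° = 43.71 m/s and v_y0 = 61.50 sin 44.7° = 43.26 m/s.
x = vₓ t ⇒ t = 302/43.71 = 6.909 s.
Height: y = v_y0 t − ½ g t² = 43.26 × 6.909 − 4.900 × 6.909² = 298.9 − 233.9 = 64.99 m.

65.0 m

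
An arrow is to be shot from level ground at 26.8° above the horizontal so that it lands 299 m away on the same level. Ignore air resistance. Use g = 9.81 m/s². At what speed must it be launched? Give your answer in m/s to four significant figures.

From R = (v₀² / g) sin 2θ: v₀ = √(gR / sin 2θ).
v₀ = √(9.81 × 299 / sin 53.60°) = √(2933 / 0.8049) = √3644.2 = 60.37 m/s.

60.37 m/s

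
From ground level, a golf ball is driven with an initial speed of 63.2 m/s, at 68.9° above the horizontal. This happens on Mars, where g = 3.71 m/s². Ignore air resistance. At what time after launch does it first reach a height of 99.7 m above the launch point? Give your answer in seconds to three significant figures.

vₓ = 63.20 cos 68.9° = 22.75 m/s; v_y0 = 63.20 sin 68.9° = 58.96 m/s.
Set y = v_y0 t − ½ g t² = 99.7: 1.855 t² − 58.96 t + 99.7 = 0.
t = [58.96 ± √(58.96² − 2·3.71·99.7)] / 3.71 = (58.96 ± 52.31) / 3.71, so t = 1.792 s or t = 29.99 s.
The first (ascending) time is 1.792 s.

1.79 s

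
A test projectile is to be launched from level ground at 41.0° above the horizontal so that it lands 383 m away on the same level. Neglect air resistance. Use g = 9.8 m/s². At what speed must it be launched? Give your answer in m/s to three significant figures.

On level ground R = v₀² sin 2θ / g ⇒ v₀ = √(gR / sin 2θ).
v₀ = √(9.80 × 383 / sin 82.00°) = √(3753 / 0.9903) = √3790.3 = 61.57 m/s.

61.6 m/s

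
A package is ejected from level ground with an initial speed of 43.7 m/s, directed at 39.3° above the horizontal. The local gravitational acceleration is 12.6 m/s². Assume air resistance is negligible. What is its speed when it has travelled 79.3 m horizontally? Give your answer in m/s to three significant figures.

33.9 m/s

vₓ = 43.70 cos 39.3° = 33.82 m/s; v_y0 = 43.70 sin 39.3° = 27.68 m/s.
x = vₓ t ⇒ t = 79.3/33.82 = 2.345 s.
Vertical velocity there: v_y = v_y0 − g t = 27.68 − 12.6 × 2.345 = −1.868 m/s.
Speed: √(vₓ² + v_y²) = √(33.82² + 1.868²) = 33.87 m/s.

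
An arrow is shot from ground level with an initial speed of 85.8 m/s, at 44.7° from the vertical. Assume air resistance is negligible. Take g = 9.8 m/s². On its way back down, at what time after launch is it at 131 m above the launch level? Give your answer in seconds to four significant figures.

9.686 s

Components: vₓ = 85.80 sin 44.7° = 60.35 m/s, v_y0 = 85.80 cos 44.7° = 60.99 m/s.
Set y = v_y0 t − ½ g t² = 131: 4.900 t² − 60.99 t + 131 = 0.
t = [60.99 ± √(60.99² − 2·9.80·131)] / 9.80 = (60.99 ± 33.94) / 9.80, so t = 2.760 s or t = 9.686 s.
The descending-branch root is 9.686 s.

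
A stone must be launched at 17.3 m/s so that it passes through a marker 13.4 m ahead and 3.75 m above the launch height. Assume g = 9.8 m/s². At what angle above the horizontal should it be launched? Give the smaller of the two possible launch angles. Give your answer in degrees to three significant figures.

Trajectory: y = x tanθ − g x² (1 + tan²θ)/(2v₀²). With x = 13.4, y = 3.75, v₀ = 17.3, g = 9.80:
2.940 tan²θ − 13.4 tanθ + (6.690) = 0.
tanθ = [13.4 ± √(13.4² − 4 × 2.940 × (6.690))] / (2 × 2.940) = (13.4 ± 10.04) / 5.880, giving tanθ = 0.5707 or 3.987.
θ = 29.71° or 75.92°; the smaller is 29.71°.

29.7°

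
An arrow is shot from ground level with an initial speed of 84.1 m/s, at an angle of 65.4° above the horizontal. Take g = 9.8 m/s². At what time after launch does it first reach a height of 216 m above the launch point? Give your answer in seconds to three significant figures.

Resolve: vₓ = 84.10 cos 65.4° = 35.01 m/s and v_y0 = 84.10 sin 65.4° = 76.47 m/s.
Set y = v_y0 t − ½ g t² = 216: 4.900 t² − 76.47 t + 216 = 0.
t = [76.47 ± √(76.47² − 2·9.80·216)] / 9.80 = (76.47 ± 40.17) / 9.80, so t = 3.704 s or t = 11.90 s.
The first (ascending) time is 3.704 s.

3.70 s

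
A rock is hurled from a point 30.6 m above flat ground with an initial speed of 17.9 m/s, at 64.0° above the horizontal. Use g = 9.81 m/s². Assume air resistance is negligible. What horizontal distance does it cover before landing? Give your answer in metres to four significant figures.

36.32 m

Horizontal component vₓ = 17.90 cos 64.0° = 7.847 m/s; vertical v_y0 = 17.90 sin 64.0° = 16.09 m/s.
With up positive and y = 0 at the ground: y(t) = 30.6 + (16.09) t − 4.905 t². Setting y = 0 and taking the positive root: t = [16.09 + √(16.09² + 2·9.81·30.6)] / 9.81 = (16.09 + 29.31) / 9.81 = 4.628 s.
Horizontal distance: R = vₓ t = 7.847 × 4.628 = 36.32 m.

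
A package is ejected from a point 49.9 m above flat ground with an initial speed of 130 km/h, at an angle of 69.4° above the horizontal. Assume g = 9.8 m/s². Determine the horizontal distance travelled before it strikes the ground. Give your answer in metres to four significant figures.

103.5 m

Convert: 130 km/h = 130/3.6 = 36.11 m/s.
Resolve: vₓ = 36.11 cos 69.4° = 12.71 m/s and v_y0 = 36.11 sin 69.4° = 33.80 m/s.
The projectile lands when y = 49.9 + (33.80) t − ½·9.80·t² = 0. Positive root: t = (33.80 + √(33.80² + 2·9.80·49.9)) / 9.80 = (33.80 + 46.05) / 9.80 = 8.148 s.
Horizontal distance: R = vₓ t = 12.71 × 8.148 = 103.5 m.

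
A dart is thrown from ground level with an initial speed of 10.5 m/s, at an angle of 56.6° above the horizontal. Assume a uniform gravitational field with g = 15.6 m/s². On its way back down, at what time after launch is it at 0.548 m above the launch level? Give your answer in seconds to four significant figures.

1.057 s

Resolve: vₓ = 10.50 cos 56.6° = 5.780 m/s and v_y0 = 10.50 sin 56.6° = 8.766 m/s.
Height y(t) = 8.766 t − 7.800 t² = 0.548 gives 7.800 t² − 8.766 t + 0.548 = 0.
t = [8.766 ± √(8.766² − 2·15.6·0.548)] / 15.6 = (8.766 ± 7.729) / 15.6, so t = 0.06644 s or t = 1.057 s.
The descending-branch root is 1.057 s.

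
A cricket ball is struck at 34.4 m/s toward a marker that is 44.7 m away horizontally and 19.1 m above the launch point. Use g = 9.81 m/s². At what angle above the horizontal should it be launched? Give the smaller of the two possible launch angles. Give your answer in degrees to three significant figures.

35.2°

Trajectory: y = x tanθ − g x² (1 + tan²θ)/(2v₀²). With x = 44.7, y = 19.1, v₀ = 34.4, g = 9.81:
8.282 tan²θ − 44.7 tanθ + (27.38) = 0.
tanθ = [44.7 ± √(44.7² − 4 × 8.282 × (27.38))] / (2 × 8.282) = (44.7 ± 33.03) / 16.56, giving tanθ = 0.7045 or 4.693.
θ = 35.17° or 77.97°; the smaller is 35.17°.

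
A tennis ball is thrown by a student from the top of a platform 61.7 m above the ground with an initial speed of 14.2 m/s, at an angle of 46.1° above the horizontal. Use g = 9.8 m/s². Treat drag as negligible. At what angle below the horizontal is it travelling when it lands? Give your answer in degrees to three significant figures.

74.8°

vₓ = 14.20 cos 46.1° = 9.846 m/s; v_y0 = 14.20 sin 46.1° = 10.23 m/s.
The projectile lands when y = 61.7 + (10.23) t − ½·9.80·t² = 0. Positive root: t = (10.23 + √(10.23² + 2·9.80·61.7)) / 9.80 = (10.23 + 36.25) / 9.80 = 4.743 s.
At impact: v_y = v_y0 − g t = −36.25 m/s; vₓ = 9.846 m/s.
Angle below horizontal: arctan(|v_y|/vₓ) = arctan(36.25/9.846) = 74.80°.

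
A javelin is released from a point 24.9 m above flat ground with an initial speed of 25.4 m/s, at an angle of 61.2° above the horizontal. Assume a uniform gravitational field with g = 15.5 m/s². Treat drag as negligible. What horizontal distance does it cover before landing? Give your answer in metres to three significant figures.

Resolve: vₓ = 25.40 cos 61.2° = 12.24 m/s and v_y0 = 25.40 sin 61.2° = 22.26 m/s.
With up positive and y = 0 at the ground: y(t) = 24.9 + (22.26) t − 7.750 t². Setting y = 0 and taking the positive root: t = [22.26 + √(22.26² + 2·15.5·24.9)] / 15.5 = (22.26 + 35.60) / 15.5 = 3.733 s.
Horizontal distance: R = vₓ t = 12.24 × 3.733 = 45.68 m.

45.7 m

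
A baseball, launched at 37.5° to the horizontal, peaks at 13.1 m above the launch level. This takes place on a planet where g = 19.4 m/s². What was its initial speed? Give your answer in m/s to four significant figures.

At the peak v_y = 0, so v_y0 = √(2gH) = √(2 × 19.4 × 13.1) = 22.55 m/s.
v_y0 = v₀ sin θ ⇒ v₀ = 22.55 / sin 37.5° = 37.03 m/s.

37.03 m/s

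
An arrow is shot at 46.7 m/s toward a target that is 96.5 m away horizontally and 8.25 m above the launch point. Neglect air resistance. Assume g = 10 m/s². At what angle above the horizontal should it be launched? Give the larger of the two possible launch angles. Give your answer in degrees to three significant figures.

76.6°

Trajectory: y = x tanθ − g x² (1 + tan²θ)/(2v₀²). With x = 96.5, y = 8.25, v₀ = 46.7, g = 10.0:
21.35 tan²θ − 96.5 tanθ + (29.60) = 0.
tanθ = [96.5 ± √(96.5² − 4 × 21.35 × (29.60))] / (2 × 21.35) = (96.5 ± 82.37) / 42.70, giving tanθ = 0.3310 or 4.189.
θ = 18.31° or 76.57°; the larger is 76.57°.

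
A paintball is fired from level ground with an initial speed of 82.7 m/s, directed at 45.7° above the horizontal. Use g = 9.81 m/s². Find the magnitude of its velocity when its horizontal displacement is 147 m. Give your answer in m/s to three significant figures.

67.1 m/s

vₓ = 82.70 cos 45.7° = 57.76 m/s; v_y0 = 82.70 sin 45.7° = 59.19 m/s.
Time to reach x = 147 m: t = x/vₓ = 147/57.76 = 2.545 s.
Vertical velocity there: v_y = v_y0 − g t = 59.19 − 9.81 × 2.545 = 34.22 m/s.
Speed: √(vₓ² + v_y²) = √(57.76² + 34.22²) = 67.14 m/s.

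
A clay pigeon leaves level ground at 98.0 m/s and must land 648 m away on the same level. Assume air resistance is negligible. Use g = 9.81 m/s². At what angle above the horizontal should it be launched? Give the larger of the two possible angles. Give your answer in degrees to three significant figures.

From R = (v₀²/g) sin 2θ: sin 2θ = 9.81 × 648 / 9604.0 = 0.6619.
2θ = 41.44° or 180° − 41.44° = 138.6°, so θ = 20.72° or 69.28°.
The larger angle is 69.28°.

69.3°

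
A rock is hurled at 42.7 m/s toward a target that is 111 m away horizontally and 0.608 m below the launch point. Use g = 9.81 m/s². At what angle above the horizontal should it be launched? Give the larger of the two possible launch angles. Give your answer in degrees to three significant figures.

Trajectory: y = x tanθ − g x² (1 + tan²θ)/(2v₀²). With x = 111, y = −0.608, v₀ = 42.7, g = 9.81:
33.15 tan²θ − 111 tanθ + (32.54) = 0.
tanθ = [111 ± √(111² − 4 × 33.15 × (32.54))] / (2 × 33.15) = (111 ± 89.48) / 66.29, giving tanθ = 0.3246 or 3.024.
θ = 17.98° or 71.70°; the larger is 71.70°.

71.7°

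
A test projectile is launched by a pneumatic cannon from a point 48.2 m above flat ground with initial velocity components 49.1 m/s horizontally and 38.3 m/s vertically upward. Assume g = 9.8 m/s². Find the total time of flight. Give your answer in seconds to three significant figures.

Vertical motion (up positive, ground at y = 0): 4.900 t² − (38.30) t − 48.2 = 0, so t = (38.30 + √(38.30² + 2·9.80·48.2)) / 9.80 = (38.30 + 49.11) / 9.80 = 8.919 s.

8.92 s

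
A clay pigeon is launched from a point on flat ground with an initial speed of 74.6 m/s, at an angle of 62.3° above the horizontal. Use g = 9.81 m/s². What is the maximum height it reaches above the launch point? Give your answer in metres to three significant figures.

222 m

vₓ = 74.60 cos 62.3° = 34.68 m/s; v_y0 = 74.60 sin 62.3° = 66.05 m/s.
Maximum height: H = v_y0² / (2g) = 66.05² / (2 × 9.81) = 222.4 m.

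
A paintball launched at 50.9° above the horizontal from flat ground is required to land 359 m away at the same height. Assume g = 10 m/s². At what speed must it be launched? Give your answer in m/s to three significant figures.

60.6 m/s

From R = (v₀² / g) sin 2θ: v₀ = √(gR / sin 2θ).
v₀ = √(10.0 × 359 / sin 101.8°) = √(3590 / 0.9789) = √3667.5 = 60.56 m/s.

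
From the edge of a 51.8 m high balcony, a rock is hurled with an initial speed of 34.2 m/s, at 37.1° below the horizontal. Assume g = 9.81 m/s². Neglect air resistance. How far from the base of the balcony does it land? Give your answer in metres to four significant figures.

Components: vₓ = 34.20 cos 37.1° = 27.28 m/s, v_y0 = −20.63 m/s (downward).
With up positive and y = 0 at the ground: y(t) = 51.8 + (−20.63) t − 4.905 t². Setting y = 0 and taking the positive root: t = [−20.63 + √(20.63² + 2·9.81·51.8)] / 9.81 = (−20.63 + 37.97) / 9.81 = 1.768 s.
Horizontal distance: R = vₓ t = 27.28 × 1.768 = 48.22 m.

48.22 m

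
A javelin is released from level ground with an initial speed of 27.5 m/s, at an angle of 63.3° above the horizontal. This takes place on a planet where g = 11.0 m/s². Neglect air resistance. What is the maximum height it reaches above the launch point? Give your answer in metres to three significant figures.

27.4 m

Components: vₓ = 27.50 cos 63.3° = 12.36 m/s, v_y0 = 27.50 sin 63.3° = 24.57 m/s.
Peak height H = v_y0² / (2g) = 603.57 / 22.00 = 27.44 m.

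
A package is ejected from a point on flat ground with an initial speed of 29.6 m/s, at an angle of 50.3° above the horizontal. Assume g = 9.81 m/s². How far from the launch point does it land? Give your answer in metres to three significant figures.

87.8 m

Horizontal component vₓ = 29.60 cos 50.3° = 18.91 m/s; vertical v_y0 = 29.60 sin 50.3° = 22.77 m/s.
Flight time T = 2 v_y0 / g = 4.643 s.
Range: R = vₓ T = 18.91 × 4.643 = 87.79 m.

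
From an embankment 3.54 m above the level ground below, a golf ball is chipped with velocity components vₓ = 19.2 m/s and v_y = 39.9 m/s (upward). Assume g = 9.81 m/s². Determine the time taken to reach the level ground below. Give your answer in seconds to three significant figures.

8.22 s

The projectile lands when y = 3.54 + (39.90) t − ½·9.81·t² = 0. Positive root: t = (39.90 + √(39.90² + 2·9.81·3.54)) / 9.81 = (39.90 + 40.76) / 9.81 = 8.222 s.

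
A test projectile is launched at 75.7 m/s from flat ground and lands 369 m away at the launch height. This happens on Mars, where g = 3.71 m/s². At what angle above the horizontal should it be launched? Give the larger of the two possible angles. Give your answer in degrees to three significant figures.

83.1°

From R = (v₀²/g) sin 2θ: sin 2θ = 3.71 × 369 / 5730.5 = 0.2389.
2θ = 13.82° or 180° − 13.82° = 166.2°, so θ = 6.911° or 83.09°.
The larger angle is 83.09°.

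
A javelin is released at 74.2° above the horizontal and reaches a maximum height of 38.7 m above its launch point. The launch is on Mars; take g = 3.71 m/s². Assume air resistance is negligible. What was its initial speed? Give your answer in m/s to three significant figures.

At the peak v_y = 0, so v_y0 = √(2gH) = √(2 × 3.71 × 38.7) = 16.95 m/s.
v_y0 = v₀ sin θ ⇒ v₀ = 16.95 / sin 74.2° = 17.61 m/s.

17.6 m/s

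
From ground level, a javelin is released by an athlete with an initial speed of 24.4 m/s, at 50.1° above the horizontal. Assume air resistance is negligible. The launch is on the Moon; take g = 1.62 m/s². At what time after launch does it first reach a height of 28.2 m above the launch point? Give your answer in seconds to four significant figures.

vₓ = 24.40 cos 50.1° = 15.65 m/s; v_y0 = 24.40 sin 50.1° = 18.72 m/s.
Set y = v_y0 t − ½ g t² = 28.2: 0.8100 t² − 18.72 t + 28.2 = 0.
t = [18.72 ± √(18.72² − 2·1.62·28.2)] / 1.62 = (18.72 ± 16.09) / 1.62, so t = 1.620 s or t = 21.49 s.
The first (ascending) time is 1.620 s.

1.620 s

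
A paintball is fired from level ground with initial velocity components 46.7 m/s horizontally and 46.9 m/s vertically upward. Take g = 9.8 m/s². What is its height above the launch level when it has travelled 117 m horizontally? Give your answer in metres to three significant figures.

Time to reach x = 117 m: t = x/vₓ = 117/46.70 = 2.505 s.
Height: y = v_y0 t − ½ g t² = 46.90 × 2.505 − 4.900 × 2.505² = 117.5 − 30.76 = 86.74 m.

86.7 m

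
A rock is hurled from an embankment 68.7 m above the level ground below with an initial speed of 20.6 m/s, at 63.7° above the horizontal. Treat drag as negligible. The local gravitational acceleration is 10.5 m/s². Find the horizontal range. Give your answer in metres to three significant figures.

52.8 m

Resolve: vₓ = 20.60 cos 63.7° = 9.127 m/s and v_y0 = 20.60 sin 63.7° = 18.47 m/s.
With up positive and y = 0 at the ground: y(t) = 68.7 + (18.47) t − 5.250 t². Setting y = 0 and taking the positive root: t = [18.47 + √(18.47² + 2·10.5·68.7)] / 10.5 = (18.47 + 42.23) / 10.5 = 5.781 s.
Horizontal distance: R = vₓ t = 9.127 × 5.781 = 52.77 m.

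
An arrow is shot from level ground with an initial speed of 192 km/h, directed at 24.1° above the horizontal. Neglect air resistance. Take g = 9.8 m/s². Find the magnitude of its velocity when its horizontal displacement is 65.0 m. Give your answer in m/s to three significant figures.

Convert: 192 km/h = 192/3.6 = 53.33 m/s.
Components: vₓ = 53.33 cos 24.1° = 48.68 m/s, v_y0 = 53.33 sin 24.1° = 21.78 m/s.
Time to reach x = 65.0 m: t = x/vₓ = 65.0/48.68 = 1.335 s.
Vertical velocity there: v_y = v_y0 − g t = 21.78 − 9.80 × 1.335 = 8.693 m/s.
Speed: √(vₓ² + v_y²) = √(48.68² + 8.693²) = 49.45 m/s.

49.5 m/s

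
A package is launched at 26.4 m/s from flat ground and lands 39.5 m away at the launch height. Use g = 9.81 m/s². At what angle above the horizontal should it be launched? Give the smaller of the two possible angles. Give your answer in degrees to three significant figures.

R = v₀² sin 2θ / g gives sin 2θ = gR/v₀² = 9.81·39.5/26.4² = 0.5560.
2θ = 33.78° or 180° − 33.78° = 146.2°, so θ = 16.89° or 73.11°.
The smaller angle is 16.89°.

16.9°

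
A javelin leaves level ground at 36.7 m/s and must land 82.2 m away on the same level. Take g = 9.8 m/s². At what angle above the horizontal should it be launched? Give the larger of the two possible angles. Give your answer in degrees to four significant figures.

R = v₀² sin 2θ / g gives sin 2θ = gR/v₀² = 9.80·82.2/36.7² = 0.5981.
2θ = 36.73° or 180° − 36.73° = 143.3°, so θ = 18.37° or 71.63°.
The larger angle is 71.63°.

71.63°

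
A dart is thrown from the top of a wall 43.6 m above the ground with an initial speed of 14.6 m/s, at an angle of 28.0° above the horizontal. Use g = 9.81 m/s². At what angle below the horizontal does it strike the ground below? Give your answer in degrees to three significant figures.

66.8°

Horizontal component vₓ = 14.60 cos 28.0° = 12.89 m/s; vertical v_y0 = 14.60 sin 28.0° = 6.854 m/s.
Vertical motion (up positive, ground at y = 0): 4.905 t² − (6.854) t − 43.6 = 0, so t = (6.854 + √(6.854² + 2·9.81·43.6)) / 9.81 = (6.854 + 30.04) / 9.81 = 3.761 s.
At impact: v_y = v_y0 − g t = −30.04 m/s; vₓ = 12.89 m/s.
Angle below horizontal: arctan(|v_y|/vₓ) = arctan(30.04/12.89) = 66.77°.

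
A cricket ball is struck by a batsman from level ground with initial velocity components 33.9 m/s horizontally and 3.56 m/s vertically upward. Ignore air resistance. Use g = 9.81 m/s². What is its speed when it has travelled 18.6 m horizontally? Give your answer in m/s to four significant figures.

x = vₓ t ⇒ t = 18.6/33.90 = 0.5487 s.
Vertical velocity there: v_y = v_y0 − g t = 3.560 − 9.81 × 0.5487 = −1.822 m/s.
Speed: √(vₓ² + v_y²) = √(33.90² + 1.822²) = 33.95 m/s.

33.95 m/s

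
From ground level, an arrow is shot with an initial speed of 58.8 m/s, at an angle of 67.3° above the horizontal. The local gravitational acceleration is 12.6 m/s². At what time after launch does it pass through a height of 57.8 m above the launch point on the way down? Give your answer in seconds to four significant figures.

7.365 s

Horizontal component vₓ = 58.80 cos 67.3° = 22.69 m/s; vertical v_y0 = 58.80 sin 67.3° = 54.25 m/s.
Set y = v_y0 t − ½ g t² = 57.8: 6.300 t² − 54.25 t + 57.8 = 0.
t = [54.25 ± √(54.25² − 2·12.6·57.8)] / 12.6 = (54.25 ± 38.55) / 12.6, so t = 1.246 s or t = 7.365 s.
The descending-branch root is 7.365 s.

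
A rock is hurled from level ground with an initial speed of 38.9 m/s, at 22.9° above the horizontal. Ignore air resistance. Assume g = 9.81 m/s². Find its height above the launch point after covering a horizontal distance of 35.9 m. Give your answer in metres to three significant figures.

10.2 m

vₓ = 38.90 cos 22.9° = 35.83 m/s; v_y0 = 38.90 sin 22.9° = 15.14 m/s.
Time to reach x = 35.9 m: t = x/vₓ = 35.9/35.83 = 1.002 s.
Height: y = v_y0 t − ½ g t² = 15.14 × 1.002 − 4.905 × 1.002² = 15.16 − 4.923 = 10.24 m.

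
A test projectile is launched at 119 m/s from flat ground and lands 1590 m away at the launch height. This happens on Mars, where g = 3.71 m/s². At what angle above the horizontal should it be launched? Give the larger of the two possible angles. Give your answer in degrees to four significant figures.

77.69°

R = v₀² sin 2θ / g gives sin 2θ = gR/v₀² = 3.71·1590/119² = 0.4166.
2θ = 24.62° or 180° − 24.62° = 155.4°, so θ = 12.31° or 77.69°.
The larger angle is 77.69°.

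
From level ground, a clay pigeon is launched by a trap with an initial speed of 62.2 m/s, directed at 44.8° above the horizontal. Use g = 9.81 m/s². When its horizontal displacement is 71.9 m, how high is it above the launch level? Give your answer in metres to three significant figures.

58.4 m

Components: vₓ = 62.20 cos 44.8° = 44.14 m/s, v_y0 = 62.20 sin 44.8° = 43.83 m/s.
Time to reach x = 71.9 m: t = x/vₓ = 71.9/44.14 = 1.629 s.
Height: y = v_y0 t − ½ g t² = 43.83 × 1.629 − 4.905 × 1.629² = 71.40 − 13.02 = 58.38 m.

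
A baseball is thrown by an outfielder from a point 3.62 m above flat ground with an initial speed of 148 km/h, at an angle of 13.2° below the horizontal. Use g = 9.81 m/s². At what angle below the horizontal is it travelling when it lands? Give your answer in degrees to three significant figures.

Convert: 148 km/h = 148/3.6 = 41.11 m/s.
Horizontal component vₓ = 41.11 cos 13.2° = 40.02 m/s; vertical v_y0 = −9.388 m/s (downward).
The projectile lands when y = 3.62 + (−9.388) t − ½·9.81·t² = 0. Positive root: t = (−9.388 + √(9.388² + 2·9.81·3.62)) / 9.81 = (−9.388 + 12.62) / 9.81 = 0.3290 s.
At impact: v_y = v_y0 − g t = −12.62 m/s; vₓ = 40.02 m/s.
Angle below horizontal: arctan(|v_y|/vₓ) = arctan(12.62/40.02) = 17.49°.

17.5°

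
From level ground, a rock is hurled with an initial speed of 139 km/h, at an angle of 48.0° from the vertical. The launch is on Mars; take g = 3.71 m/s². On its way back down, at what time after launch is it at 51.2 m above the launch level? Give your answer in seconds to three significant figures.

Convert: 139 km/h = 139/3.6 = 38.61 m/s.
vₓ = 38.61 sin 48.0° = 28.69 m/s; v_y0 = 38.61 cos 48.0° = 25.84 m/s.
Set y = v_y0 t − ½ g t² = 51.2: 1.855 t² − 25.84 t + 51.2 = 0.
t = [25.84 ± √(25.84² − 2·3.71·51.2)] / 3.71 = (25.84 ± 16.96) / 3.71, so t = 2.393 s or t = 11.53 s.
The descending-branch root is 11.53 s.

11.5 s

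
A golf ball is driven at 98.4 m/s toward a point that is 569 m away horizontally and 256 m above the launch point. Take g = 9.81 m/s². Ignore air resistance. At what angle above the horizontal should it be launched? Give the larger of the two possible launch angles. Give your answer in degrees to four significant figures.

Trajectory: y = x tanθ − g x² (1 + tan²θ)/(2v₀²). With x = 569, y = 256, v₀ = 98.4, g = 9.81:
164.0 tan²θ − 569 tanθ + (420.0) = 0.
tanθ = [569 ± √(569² − 4 × 164.0 × (420.0))] / (2 × 164.0) = (569 ± 219.6) / 328.0, giving tanθ = 1.065 or 2.404.
θ = 46.81° or 67.41°; the larger is 67.41°.

67.41°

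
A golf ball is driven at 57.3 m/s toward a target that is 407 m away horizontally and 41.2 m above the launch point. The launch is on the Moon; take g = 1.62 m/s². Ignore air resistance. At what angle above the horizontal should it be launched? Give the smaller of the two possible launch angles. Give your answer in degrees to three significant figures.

Trajectory: y = x tanθ − g x² (1 + tan²θ)/(2v₀²). With x = 407, y = 41.2, v₀ = 57.3, g = 1.62:
40.87 tan²θ − 407 tanθ + (82.07) = 0.
tanθ = [407 ± √(407² − 4 × 40.87 × (82.07))] / (2 × 40.87) = (407 ± 390.2) / 81.73, giving tanθ = 0.2059 or 9.753.
θ = 11.63° or 84.15°; the smaller is 11.63°.

11.6°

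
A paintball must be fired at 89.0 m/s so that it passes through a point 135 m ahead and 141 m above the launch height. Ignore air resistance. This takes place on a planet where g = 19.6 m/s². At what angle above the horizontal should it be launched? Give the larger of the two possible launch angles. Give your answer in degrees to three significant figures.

Trajectory: y = x tanθ − g x² (1 + tan²θ)/(2v₀²). With x = 135, y = 141, v₀ = 89.0, g = 19.6:
22.55 tan²θ − 135 tanθ + (163.5) = 0.
tanθ = [135 ± √(135² − 4 × 22.55 × (163.5))] / (2 × 22.55) = (135 ± 58.94) / 45.10, giving tanθ = 1.687 or 4.301.
θ = 59.34° or 76.91°; the larger is 76.91°.

76.9°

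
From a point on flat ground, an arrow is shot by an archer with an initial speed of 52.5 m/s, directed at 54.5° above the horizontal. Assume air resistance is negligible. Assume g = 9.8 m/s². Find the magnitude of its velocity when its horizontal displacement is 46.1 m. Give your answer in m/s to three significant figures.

41.3 m/s

Resolve: vₓ = 52.50 cos 54.5° = 30.49 m/s and v_y0 = 52.50 sin 54.5° = 42.74 m/s.
x = vₓ t ⇒ t = 46.1/30.49 = 1.512 s.
Vertical velocity there: v_y = v_y0 − g t = 42.74 − 9.80 × 1.512 = 27.92 m/s.
Speed: √(vₓ² + v_y²) = √(30.49² + 27.92²) = 41.34 m/s.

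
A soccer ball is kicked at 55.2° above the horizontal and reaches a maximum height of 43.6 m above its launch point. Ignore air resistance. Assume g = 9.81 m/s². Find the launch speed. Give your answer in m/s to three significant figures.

At the peak v_y = 0, so v_y0 = √(2gH) = √(2 × 9.81 × 43.6) = 29.25 m/s.
v_y0 = v₀ sin θ ⇒ v₀ = 29.25 / sin 55.2° = 35.62 m/s.

35.6 m/s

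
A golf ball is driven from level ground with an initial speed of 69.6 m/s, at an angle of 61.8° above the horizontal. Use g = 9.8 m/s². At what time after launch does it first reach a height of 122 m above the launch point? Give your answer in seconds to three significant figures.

Components: vₓ = 69.60 cos 61.8° = 32.89 m/s, v_y0 = 69.60 sin 61.8° = 61.34 m/s.
Height y(t) = 61.34 t − 4.900 t² = 122 gives 4.900 t² − 61.34 t + 122 = 0.
t = [61.34 ± √(61.34² − 2·9.80·122)] / 9.80 = (61.34 ± 37.03) / 9.80, so t = 2.480 s or t = 10.04 s.
The first (ascending) time is 2.480 s.

2.48 s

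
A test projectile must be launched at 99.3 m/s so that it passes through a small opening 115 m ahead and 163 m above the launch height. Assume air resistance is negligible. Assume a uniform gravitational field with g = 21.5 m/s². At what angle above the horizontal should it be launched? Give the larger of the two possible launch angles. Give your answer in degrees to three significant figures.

80.4°

Trajectory: y = x tanθ − g x² (1 + tan²θ)/(2v₀²). With x = 115, y = 163, v₀ = 99.3, g = 21.5:
14.42 tan²θ − 115 tanθ + (177.4) = 0.
tanθ = [115 ± √(115² − 4 × 14.42 × (177.4))] / (2 × 14.42) = (115 ± 54.71) / 28.84, giving tanθ = 2.091 or 5.885.
θ = 64.44° or 80.36°; the larger is 80.36°.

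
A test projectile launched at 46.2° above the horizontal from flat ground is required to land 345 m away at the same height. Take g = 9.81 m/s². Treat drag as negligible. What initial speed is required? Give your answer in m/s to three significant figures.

On level ground R = v₀² sin 2θ / g ⇒ v₀ = √(gR / sin 2θ).
v₀ = √(9.81 × 345 / sin 92.40°) = √(3384 / 0.9991) = √3387.4 = 58.20 m/s.

58.2 m/s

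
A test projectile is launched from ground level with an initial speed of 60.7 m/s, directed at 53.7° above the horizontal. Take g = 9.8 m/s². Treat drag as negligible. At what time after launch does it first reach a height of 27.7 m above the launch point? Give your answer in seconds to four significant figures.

Components: vₓ = 60.70 cos 53.7° = 35.94 m/s, v_y0 = 60.70 sin 53.7° = 48.92 m/s.
Set y = v_y0 t − ½ g t² = 27.7: 4.900 t² − 48.92 t + 27.7 = 0.
t = [48.92 ± √(48.92² − 2·9.80·27.7)] / 9.80 = (48.92 ± 43.01) / 9.80, so t = 0.6026 s or t = 9.381 s.
The first (ascending) time is 0.6026 s.

0.6026 s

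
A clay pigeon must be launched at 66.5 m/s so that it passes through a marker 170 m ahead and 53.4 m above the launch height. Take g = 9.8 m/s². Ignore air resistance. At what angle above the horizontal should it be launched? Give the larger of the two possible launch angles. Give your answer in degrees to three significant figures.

78.1°

Trajectory: y = x tanθ − g x² (1 + tan²θ)/(2v₀²). With x = 170, y = 53.4, v₀ = 66.5, g = 9.80:
32.02 tan²θ − 170 tanθ + (85.42) = 0.
tanθ = [170 ± √(170² − 4 × 32.02 × (85.42))] / (2 × 32.02) = (170 ± 134.0) / 64.04, giving tanθ = 0.5620 or 4.747.
θ = 29.33° or 78.10°; the larger is 78.10°.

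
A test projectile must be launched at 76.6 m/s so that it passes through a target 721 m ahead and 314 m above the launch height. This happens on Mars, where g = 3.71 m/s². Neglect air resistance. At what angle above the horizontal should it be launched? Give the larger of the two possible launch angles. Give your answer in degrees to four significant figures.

74.36°

Trajectory: y = x tanθ − g x² (1 + tan²θ)/(2v₀²). With x = 721, y = 314, v₀ = 76.6, g = 3.71:
164.3 tan²θ − 721 tanθ + (478.3) = 0.
tanθ = [721 ± √(721² − 4 × 164.3 × (478.3))] / (2 × 164.3) = (721 ± 453.2) / 328.7, giving tanθ = 0.8148 or 3.572.
θ = 39.17° or 74.36°; the larger is 74.36°.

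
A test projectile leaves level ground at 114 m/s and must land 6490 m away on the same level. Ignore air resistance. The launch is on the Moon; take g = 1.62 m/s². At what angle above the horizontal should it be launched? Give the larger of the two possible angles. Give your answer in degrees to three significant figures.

63.0°

Level-ground range R = v₀² sin(2θ)/g ⇒ sin(2θ) = gR/v₀² = 1.62 × 6490 / 114² = 0.8090.
2θ = 54.00° or 180° − 54.00° = 126.0°, so θ = 27.00° or 63.00°.
The larger angle is 63.00°.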